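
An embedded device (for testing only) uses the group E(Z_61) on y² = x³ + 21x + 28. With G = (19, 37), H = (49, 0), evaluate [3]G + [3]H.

(45, 7)

First 3G:
Repeated addition: build up to 3G.
2G: tangent at (19, 37): λ = (3·19² + 21)/(2·37) ≡ 6/13. 13⁻¹ ≡ 47 (mod 61) since 13·47 = 611 ≡ 1, so λ ≡ 6·47 ≡ 38.
  x = λ² - 19 - 19 = 1444 - 38 ≡ 3; y = λ·(19 - 3) - 37 ≡ 22. → (3, 22)
3G: (3, 22) + (19, 37). λ = (37 - 22)/(19 - 3) ≡ 15/16 mod 61. 16⁻¹ ≡ 42 (mod 61), so λ ≡ 20.
  x = λ² - 3 - 19 = 400 - 22 ≡ 12; y = λ·(3 - 12) - 22 ≡ 42. → (12, 42)
3G = (12, 42).
Next 3H:
Repeated addition: build up to 3H.
2H: (49, 0) + (49, 0): same x and y₁ ≡ -y₂, so the sum is O.
3H: O + (49, 0) = (49, 0) (identity).
3H = (49, 0).
Finally 3G + 3H:
(12, 42) + (49, 0). λ = (0 - 42)/(49 - 12) ≡ 19/37 mod 61. 37⁻¹ ≡ 33 (mod 61), so λ ≡ 17.
  x = λ² - 12 - 49 = 289 - 61 ≡ 45; y = λ·(12 - 45) - 42 ≡ 7. → (45, 7)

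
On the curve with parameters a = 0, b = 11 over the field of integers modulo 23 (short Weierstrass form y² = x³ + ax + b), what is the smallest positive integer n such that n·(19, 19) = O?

2P: tangent at (19, 19): λ = (3·19² + 0)/(2·19) ≡ 2/15. 15⁻¹ ≡ 20 (mod 23), so λ ≡ 2·20 ≡ 17.
  x = λ² - 19 - 19 = 289 - 38 ≡ 21; y = λ·(19 - 21) - 19 ≡ 16. → (21, 16)
3P: (21, 16) + (19, 19). λ = (19 - 16)/(19 - 21) ≡ 3/21 mod 23. 21⁻¹ ≡ 11 (mod 23), so λ ≡ 10.
  x = λ² - 21 - 19 = 100 - 40 ≡ 14; y = λ·(21 - 14) - 16 ≡ 8. → (14, 8)
4P: (14, 8) + (19, 19). λ = (19 - 8)/(19 - 14) ≡ 11/5 mod 23. 5⁻¹ ≡ 14 (mod 23), so λ ≡ 16.
  x = λ² - 14 - 19 = 256 - 33 ≡ 16; y = λ·(14 - 16) - 8 ≡ 6. → (16, 6)
5P: (16, 6) + (19, 19). λ = (19 - 6)/(19 - 16) ≡ 13/3 mod 23. 3⁻¹ ≡ 8 (mod 23), so λ ≡ 12.
  x = λ² - 16 - 19 = 144 - 35 ≡ 17; y = λ·(16 - 17) - 6 ≡ 5. → (17, 5)
6P: (17, 5) + (19, 19). λ = (19 - 5)/(19 - 17) ≡ 14/2 mod 23. 2⁻¹ ≡ 12 (mod 23), so λ ≡ 7.
  x = λ² - 17 - 19 = 49 - 36 ≡ 13; y = λ·(17 - 13) - 5 ≡ 0. → (13, 0)
7P: (13, 0) + (19, 19). λ = (19 - 0)/(19 - 13) ≡ 19/6 mod 23. 6⁻¹ ≡ 4 (mod 23), so λ ≡ 7.
  x = λ² - 13 - 19 = 49 - 32 ≡ 17; y = λ·(13 - 17) - 0 ≡ 18. → (17, 18)
8P: (17, 18) + (19, 19). λ = (19 - 18)/(19 - 17) ≡ 1/2 mod 23. 2⁻¹ ≡ 12 (mod 23), so λ ≡ 12.
  x = λ² - 17 - 19 = 144 - 36 ≡ 16; y = λ·(17 - 16) - 18 ≡ 17. → (16, 17)
9P: (16, 17) + (19, 19). λ = (19 - 17)/(19 - 16) ≡ 2/3 mod 23. 3⁻¹ ≡ 8 (mod 23), so λ ≡ 16.
  x = λ² - 16 - 19 = 256 - 35 ≡ 14; y = λ·(16 - 14) - 17 ≡ 15. → (14, 15)
10P: (14, 15) + (19, 19). λ = (19 - 15)/(19 - 14) ≡ 4/5 mod 23. 5⁻¹ ≡ 14 (mod 23), so λ ≡ 10.
  x = λ² - 14 - 19 = 100 - 33 ≡ 21; y = λ·(14 - 21) - 15 ≡ 7. → (21, 7)
11P: (21, 7) + (19, 19). λ = (19 - 7)/(19 - 21) ≡ 12/21 mod 23. 21⁻¹ ≡ 11 (mod 23) since 21·11 = 231 ≡ 1, so λ ≡ 17.
  x = λ² - 21 - 19 = 289 - 40 ≡ 19; y = λ·(21 - 19) - 7 ≡ 4. → (19, 4)
12P: (19, 4) + (19, 19): same x and y₁ ≡ -y₂, so the sum is O.
12P = O, so the order is 12.

12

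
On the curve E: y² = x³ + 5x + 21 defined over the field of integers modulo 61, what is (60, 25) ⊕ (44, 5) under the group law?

(60, 25) + (44, 5). λ = (5 - 25)/(44 - 60) ≡ 41/45 mod 61. 45⁻¹ ≡ 19 (mod 61), so λ ≡ 47.
  x = λ² - 60 - 44 = 2209 - 104 ≡ 31; y = λ·(60 - 31) - 25 ≡ 57. → (31, 57)

(31, 57)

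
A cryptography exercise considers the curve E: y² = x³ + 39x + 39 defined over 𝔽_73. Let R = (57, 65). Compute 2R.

(64, 28)

tangent at (57, 65): λ = (3·57² + 39)/(2·65) ≡ 4/57. 57⁻¹ ≡ 41 (mod 73), so λ ≡ 4·41 ≡ 18.
  x = λ² - 57 - 57 = 324 - 114 ≡ 64; y = λ·(57 - 64) - 65 ≡ 28. → (64, 28)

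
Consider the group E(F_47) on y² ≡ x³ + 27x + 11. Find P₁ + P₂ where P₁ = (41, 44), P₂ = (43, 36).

(26, 37)

(41, 44) + (43, 36). λ = (36 - 44)/(43 - 41) ≡ 39/2 mod 47. 2⁻¹ ≡ 24 (mod 47), so λ ≡ 43.
  x = λ² - 41 - 43 = 1849 - 84 ≡ 26; y = λ·(41 - 26) - 44 ≡ 37. → (26, 37)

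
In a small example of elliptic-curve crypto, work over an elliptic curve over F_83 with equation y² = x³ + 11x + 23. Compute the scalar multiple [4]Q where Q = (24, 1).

Double-and-add on 4 = (100)₂. Start with Q = (24, 1) for the leading 1-bit.
double: tangent at (24, 1): λ = (3·24² + 11)/(2·1) ≡ 79/2. 2⁻¹ ≡ 42 (mod 83), so λ ≡ 79·42 ≡ 81.
  x = λ² - 24 - 24 = 6561 - 48 ≡ 39; y = λ·(24 - 39) - 1 ≡ 29. → (39, 29)
double: tangent at (39, 29): λ = (3·39² + 11)/(2·29) ≡ 9/58. 58⁻¹ ≡ 73 (mod 83) since 58·73 = 4234 ≡ 1, so λ ≡ 9·73 ≡ 76.
  x = λ² - 39 - 39 = 5776 - 78 ≡ 54; y = λ·(39 - 54) - 29 ≡ 76. → (54, 76)

(54, 76)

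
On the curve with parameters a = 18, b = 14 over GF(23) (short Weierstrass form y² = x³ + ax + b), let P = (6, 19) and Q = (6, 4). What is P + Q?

The two points share x = 6 and their y-coordinates satisfy 19 + 4 ≡ 0 (mod 23), so they are inverses. Their sum is the point at infinity.

O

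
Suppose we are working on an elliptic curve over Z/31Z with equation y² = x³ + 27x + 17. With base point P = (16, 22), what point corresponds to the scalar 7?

Repeated addition: build up to 7P.
2P: tangent at (16, 22): λ = (3·16² + 27)/(2·22) ≡ 20/13. 13⁻¹ ≡ 12 (mod 31) since 13·12 = 156 ≡ 1, so λ ≡ 20·12 ≡ 23.
  x = λ² - 16 - 16 = 529 - 32 ≡ 1; y = λ·(16 - 1) - 22 ≡ 13. → (1, 13)
3P: (1, 13) + (16, 22). λ = (22 - 13)/(16 - 1) ≡ 9/15 mod 31. 15⁻¹ ≡ 29 (mod 31) since 15·29 = 435 ≡ 1, so λ ≡ 13.
  x = λ² - 1 - 16 = 169 - 17 ≡ 28; y = λ·(1 - 28) - 13 ≡ 8. → (28, 8)
4P: (28, 8) + (16, 22). λ = (22 - 8)/(16 - 28) ≡ 14/19 mod 31. 19⁻¹ ≡ 18 (mod 31), so λ ≡ 4.
  x = λ² - 28 - 16 = 16 - 44 ≡ 3; y = λ·(28 - 3) - 8 ≡ 30. → (3, 30)
5P: (3, 30) + (16, 22). λ = (22 - 30)/(16 - 3) ≡ 23/13 mod 31. 13⁻¹ ≡ 12 (mod 31), so λ ≡ 28.
  x = λ² - 3 - 16 = 784 - 19 ≡ 21; y = λ·(3 - 21) - 30 ≡ 24. → (21, 24)
6P: (21, 24) + (16, 22). λ = (22 - 24)/(16 - 21) ≡ 29/26 mod 31. 26⁻¹ ≡ 6 (mod 31) since 26·6 = 156 ≡ 1, so λ ≡ 19.
  x = λ² - 21 - 16 = 361 - 37 ≡ 14; y = λ·(21 - 14) - 24 ≡ 16. → (14, 16)
7P: (14, 16) + (16, 22). λ = (22 - 16)/(16 - 14) ≡ 6/2 mod 31. 2⁻¹ ≡ 16 (mod 31), so λ ≡ 3.
  x = λ² - 14 - 16 = 9 - 30 ≡ 10; y = λ·(14 - 10) - 16 ≡ 27. → (10, 27)

(10, 27)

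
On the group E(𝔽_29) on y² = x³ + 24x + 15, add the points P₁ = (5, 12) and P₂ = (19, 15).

(12, 1)

(5, 12) + (19, 15). λ = (15 - 12)/(19 - 5) ≡ 3/14 mod 29. 14⁻¹ ≡ 27 (mod 29), so λ ≡ 23.
  x = λ² - 5 - 19 = 529 - 24 ≡ 12; y = λ·(5 - 12) - 12 ≡ 1. → (12, 1)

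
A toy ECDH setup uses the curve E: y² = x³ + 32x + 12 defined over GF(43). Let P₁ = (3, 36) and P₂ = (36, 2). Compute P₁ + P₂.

(3, 36) + (36, 2). λ = (2 - 36)/(36 - 3) ≡ 9/33 mod 43. 33⁻¹ ≡ 30 (mod 43), so λ ≡ 12.
  x = λ² - 3 - 36 = 144 - 39 ≡ 19; y = λ·(3 - 19) - 36 ≡ 30. → (19, 30)

(19, 30)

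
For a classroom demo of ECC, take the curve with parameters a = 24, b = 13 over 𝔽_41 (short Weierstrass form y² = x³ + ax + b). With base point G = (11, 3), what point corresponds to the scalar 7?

Double-and-add on 7 = (111)₂. Start with G = (11, 3) for the leading 1-bit.
double: tangent at (11, 3): λ = (3·11² + 24)/(2·3) ≡ 18/6. 6⁻¹ ≡ 7 (mod 41), so λ ≡ 18·7 ≡ 3.
  x = λ² - 11 - 11 = 9 - 22 ≡ 28; y = λ·(11 - 28) - 3 ≡ 28. → (28, 28)
add G: (28, 28) + (11, 3). λ = (3 - 28)/(11 - 28) ≡ 16/24 mod 41. 24⁻¹ ≡ 12 (mod 41) since 24·12 = 288 ≡ 1, so λ ≡ 28.
  x = λ² - 28 - 11 = 784 - 39 ≡ 7; y = λ·(28 - 7) - 28 ≡ 27. → (7, 27)
double: tangent at (7, 27): λ = (3·7² + 24)/(2·27) ≡ 7/13. 13⁻¹ ≡ 19 (mod 41), so λ ≡ 7·19 ≡ 10.
  x = λ² - 7 - 7 = 100 - 14 ≡ 4; y = λ·(7 - 4) - 27 ≡ 3. → (4, 3)
add G: (4, 3) + (11, 3). λ = (3 - 3)/(11 - 4) ≡ 0/7 mod 41. 7⁻¹ ≡ 6 (mod 41) since 7·6 = 42 ≡ 1, so λ ≡ 0.
  x = λ² - 4 - 11 = 0 - 15 ≡ 26; y = λ·(4 - 26) - 3 ≡ 38. → (26, 38)

(26, 38)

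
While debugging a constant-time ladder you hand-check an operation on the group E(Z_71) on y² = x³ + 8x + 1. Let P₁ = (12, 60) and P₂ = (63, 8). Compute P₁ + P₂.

(12, 60) + (63, 8). λ = (8 - 60)/(63 - 12) ≡ 19/51 mod 71. 51⁻¹ ≡ 39 (mod 71) since 51·39 = 1989 ≡ 1, so λ ≡ 31.
  x = λ² - 12 - 63 = 961 - 75 ≡ 34; y = λ·(12 - 34) - 60 ≡ 39. → (34, 39)

(34, 39)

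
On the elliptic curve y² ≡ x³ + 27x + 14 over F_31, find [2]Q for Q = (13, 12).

(6, 12)

tangent at (13, 12): λ = (3·13² + 27)/(2·12) ≡ 7/24. 24⁻¹ ≡ 22 (mod 31), so λ ≡ 7·22 ≡ 30.
  x = λ² - 13 - 13 = 900 - 26 ≡ 6; y = λ·(13 - 6) - 12 ≡ 12. → (6, 12)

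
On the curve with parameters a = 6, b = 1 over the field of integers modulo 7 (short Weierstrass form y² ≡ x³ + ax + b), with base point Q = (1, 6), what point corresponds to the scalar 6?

Repeated addition: build up to 6Q.
2Q: tangent at (1, 6): λ = (3·1² + 6)/(2·6) ≡ 2/5. 5⁻¹ ≡ 3 (mod 7), so λ ≡ 2·3 ≡ 6.
  x = λ² - 1 - 1 = 36 - 2 ≡ 6; y = λ·(1 - 6) - 6 ≡ 6. → (6, 6)
3Q: (6, 6) + (1, 6). λ = (6 - 6)/(1 - 6) ≡ 0/2 mod 7. 2⁻¹ ≡ 4 (mod 7), so λ ≡ 0.
  x = λ² - 6 - 1 = 0 - 7 ≡ 0; y = λ·(6 - 0) - 6 ≡ 1. → (0, 1)
4Q: (0, 1) + (1, 6). λ = (6 - 1)/(1 - 0) ≡ 5/1 mod 7. 1⁻¹ ≡ 1 (mod 7) since 1·1 = 1 ≡ 1, so λ ≡ 5.
  x = λ² - 0 - 1 = 25 - 1 ≡ 3; y = λ·(0 - 3) - 1 ≡ 5. → (3, 5)
5Q: (3, 5) + (1, 6). λ = (6 - 5)/(1 - 3) ≡ 1/5 mod 7. 5⁻¹ ≡ 3 (mod 7), so λ ≡ 3.
  x = λ² - 3 - 1 = 9 - 4 ≡ 5; y = λ·(3 - 5) - 5 ≡ 3. → (5, 3)
6Q: (5, 3) + (1, 6). λ = (6 - 3)/(1 - 5) ≡ 3/3 mod 7. 3⁻¹ ≡ 5 (mod 7), so λ ≡ 1.
  x = λ² - 5 - 1 = 1 - 6 ≡ 2; y = λ·(5 - 2) - 3 ≡ 0. → (2, 0)

(2, 0)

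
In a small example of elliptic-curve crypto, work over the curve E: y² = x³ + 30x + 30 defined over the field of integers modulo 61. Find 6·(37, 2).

Write Q = (37, 2).
Repeated addition: build up to 6Q.
2Q: tangent at (37, 2): λ = (3·37² + 30)/(2·2) ≡ 50/4. 4⁻¹ ≡ 46 (mod 61), so λ ≡ 50·46 ≡ 43.
  x = λ² - 37 - 37 = 1849 - 74 ≡ 6; y = λ·(37 - 6) - 2 ≡ 50. → (6, 50)
3Q: (6, 50) + (37, 2). λ = (2 - 50)/(37 - 6) ≡ 13/31 mod 61. 31⁻¹ ≡ 2 (mod 61), so λ ≡ 26.
  x = λ² - 6 - 37 = 676 - 43 ≡ 23; y = λ·(6 - 23) - 50 ≡ 57. → (23, 57)
4Q: (23, 57) + (37, 2). λ = (2 - 57)/(37 - 23) ≡ 6/14 mod 61. 14⁻¹ ≡ 48 (mod 61) since 14·48 = 672 ≡ 1, so λ ≡ 44.
  x = λ² - 23 - 37 = 1936 - 60 ≡ 46; y = λ·(23 - 46) - 57 ≡ 29. → (46, 29)
5Q: (46, 29) + (37, 2). λ = (2 - 29)/(37 - 46) ≡ 34/52 mod 61. 52⁻¹ ≡ 27 (mod 61) since 52·27 = 1404 ≡ 1, so λ ≡ 3.
  x = λ² - 46 - 37 = 9 - 83 ≡ 48; y = λ·(46 - 48) - 29 ≡ 26. → (48, 26)
6Q: (48, 26) + (37, 2). λ = (2 - 26)/(37 - 48) ≡ 37/50 mod 61. 50⁻¹ ≡ 11 (mod 61) since 50·11 = 550 ≡ 1, so λ ≡ 41.
  x = λ² - 48 - 37 = 1681 - 85 ≡ 10; y = λ·(48 - 10) - 26 ≡ 7. → (10, 7)

(10, 7)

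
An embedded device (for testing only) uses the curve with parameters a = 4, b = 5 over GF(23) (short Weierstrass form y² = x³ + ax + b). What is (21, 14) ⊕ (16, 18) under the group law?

(17, 15)

(21, 14) + (16, 18). λ = (18 - 14)/(16 - 21) ≡ 4/18 mod 23. 18⁻¹ ≡ 9 (mod 23), so λ ≡ 13.
  x = λ² - 21 - 16 = 169 - 37 ≡ 17; y = λ·(21 - 17) - 14 ≡ 15. → (17, 15)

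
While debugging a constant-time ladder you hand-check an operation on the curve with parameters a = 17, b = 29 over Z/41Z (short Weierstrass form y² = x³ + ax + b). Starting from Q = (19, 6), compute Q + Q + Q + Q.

(19, 6)

Repeated addition: build up to 4Q.
2Q: tangent at (19, 6): λ = (3·19² + 17)/(2·6) ≡ 34/12. 12⁻¹ ≡ 24 (mod 41), so λ ≡ 34·24 ≡ 37.
  x = λ² - 19 - 19 = 1369 - 38 ≡ 19; y = λ·(19 - 19) - 6 ≡ 35. → (19, 35)
3Q: (19, 35) + (19, 6): same x and y₁ ≡ -y₂, so the sum is the point at infinity.
4Q: the point at infinity + (19, 6) = (19, 6) (identity).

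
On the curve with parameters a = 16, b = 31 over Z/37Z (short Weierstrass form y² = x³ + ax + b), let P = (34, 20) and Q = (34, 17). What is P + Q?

The two points share x = 34 and their y-coordinates satisfy 20 + 17 ≡ 0 (mod 37), so they are inverses. Their sum is O.

O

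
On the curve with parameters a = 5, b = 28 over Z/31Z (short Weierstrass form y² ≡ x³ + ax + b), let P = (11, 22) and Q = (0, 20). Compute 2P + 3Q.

First 2P:
Repeated addition: build up to 2P.
2P: tangent at (11, 22): λ = (3·11² + 5)/(2·22) ≡ 27/13. 13⁻¹ ≡ 12 (mod 31), so λ ≡ 27·12 ≡ 14.
  x = λ² - 11 - 11 = 196 - 22 ≡ 19; y = λ·(11 - 19) - 22 ≡ 21. → (19, 21)
2P = (19, 21).
Next 3Q:
Repeated addition: build up to 3Q.
2Q: tangent at (0, 20): λ = (3·0² + 5)/(2·20) ≡ 5/9. 9⁻¹ ≡ 7 (mod 31), so λ ≡ 5·7 ≡ 4.
  x = λ² - 0 - 0 = 16 - 0 ≡ 16; y = λ·(0 - 16) - 20 ≡ 9. → (16, 9)
3Q: (16, 9) + (0, 20). λ = (20 - 9)/(0 - 16) ≡ 11/15 mod 31. 15⁻¹ ≡ 29 (mod 31), so λ ≡ 9.
  x = λ² - 16 - 0 = 81 - 16 ≡ 3; y = λ·(16 - 3) - 9 ≡ 15. → (3, 15)
3Q = (3, 15).
Finally 2P + 3Q:
(19, 21) + (3, 15). λ = (15 - 21)/(3 - 19) ≡ 25/15 mod 31. 15⁻¹ ≡ 29 (mod 31) since 15·29 = 435 ≡ 1, so λ ≡ 12.
  x = λ² - 19 - 3 = 144 - 22 ≡ 29; y = λ·(19 - 29) - 21 ≡ 14. → (29, 14)

(29, 14)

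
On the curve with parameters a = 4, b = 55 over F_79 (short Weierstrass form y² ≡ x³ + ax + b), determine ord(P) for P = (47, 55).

2P: tangent at (47, 55): λ = (3·47² + 4)/(2·55) ≡ 74/31. 31⁻¹ ≡ 51 (mod 79), so λ ≡ 74·51 ≡ 61.
  x = λ² - 47 - 47 = 3721 - 94 ≡ 72; y = λ·(47 - 72) - 55 ≡ 0. → (72, 0)
3P: (72, 0) + (47, 55). λ = (55 - 0)/(47 - 72) ≡ 55/54 mod 79. 54⁻¹ ≡ 60 (mod 79) since 54·60 = 3240 ≡ 1, so λ ≡ 61.
  x = λ² - 72 - 47 = 3721 - 119 ≡ 47; y = λ·(72 - 47) - 0 ≡ 24. → (47, 24)
4P: (47, 24) + (47, 55): same x and y₁ ≡ -y₂, so the sum is 𝒪.
4P = 𝒪, so the order is 4.

4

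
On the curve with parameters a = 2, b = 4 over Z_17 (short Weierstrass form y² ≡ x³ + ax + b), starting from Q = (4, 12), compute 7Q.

(4, 5)

Repeated addition: build up to 7Q.
2Q: tangent at (4, 12): λ = (3·4² + 2)/(2·12) ≡ 16/7. 7⁻¹ ≡ 5 (mod 17) since 7·5 = 35 ≡ 1, so λ ≡ 16·5 ≡ 12.
  x = λ² - 4 - 4 = 144 - 8 ≡ 0; y = λ·(4 - 0) - 12 ≡ 2. → (0, 2)
3Q: (0, 2) + (4, 12). λ = (12 - 2)/(4 - 0) ≡ 10/4 mod 17. 4⁻¹ ≡ 13 (mod 17) since 4·13 = 52 ≡ 1, so λ ≡ 11.
  x = λ² - 0 - 4 = 121 - 4 ≡ 15; y = λ·(0 - 15) - 2 ≡ 3. → (15, 3)
4Q: (15, 3) + (4, 12). λ = (12 - 3)/(4 - 15) ≡ 9/6 mod 17. 6⁻¹ ≡ 3 (mod 17) since 6·3 = 18 ≡ 1, so λ ≡ 10.
  x = λ² - 15 - 4 = 100 - 19 ≡ 13; y = λ·(15 - 13) - 3 ≡ 0. → (13, 0)
5Q: (13, 0) + (4, 12). λ = (12 - 0)/(4 - 13) ≡ 12/8 mod 17. 8⁻¹ ≡ 15 (mod 17), so λ ≡ 10.
  x = λ² - 13 - 4 = 100 - 17 ≡ 15; y = λ·(13 - 15) - 0 ≡ 14. → (15, 14)
6Q: (15, 14) + (4, 12). λ = (12 - 14)/(4 - 15) ≡ 15/6 mod 17. 6⁻¹ ≡ 3 (mod 17), so λ ≡ 11.
  x = λ² - 15 - 4 = 121 - 19 ≡ 0; y = λ·(15 - 0) - 14 ≡ 15. → (0, 15)
7Q: (0, 15) + (4, 12). λ = (12 - 15)/(4 - 0) ≡ 14/4 mod 17. 4⁻¹ ≡ 13 (mod 17), so λ ≡ 12.
  x = λ² - 0 - 4 = 144 - 4 ≡ 4; y = λ·(0 - 4) - 15 ≡ 5. → (4, 5)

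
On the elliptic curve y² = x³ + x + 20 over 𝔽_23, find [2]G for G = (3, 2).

(20, 17)

tangent at (3, 2): λ = (3·3² + 1)/(2·2) ≡ 5/4. 4⁻¹ ≡ 6 (mod 23) since 4·6 = 24 ≡ 1, so λ ≡ 5·6 ≡ 7.
  x = λ² - 3 - 3 = 49 - 6 ≡ 20; y = λ·(3 - 20) - 2 ≡ 17. → (20, 17)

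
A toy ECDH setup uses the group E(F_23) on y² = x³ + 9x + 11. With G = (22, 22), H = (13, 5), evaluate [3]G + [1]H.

(7, 16)

First 3G:
Repeated addition: build up to 3G.
2G: tangent at (22, 22): λ = (3·22² + 9)/(2·22) ≡ 12/21. 21⁻¹ ≡ 11 (mod 23), so λ ≡ 12·11 ≡ 17.
  x = λ² - 22 - 22 = 289 - 44 ≡ 15; y = λ·(22 - 15) - 22 ≡ 5. → (15, 5)
3G: (15, 5) + (22, 22). λ = (22 - 5)/(22 - 15) ≡ 17/7 mod 23. 7⁻¹ ≡ 10 (mod 23) since 7·10 = 70 ≡ 1, so λ ≡ 9.
  x = λ² - 15 - 22 = 81 - 37 ≡ 21; y = λ·(15 - 21) - 5 ≡ 10. → (21, 10)
3G = (21, 10).
Finally 3G + H:
(21, 10) + (13, 5). λ = (5 - 10)/(13 - 21) ≡ 18/15 mod 23. 15⁻¹ ≡ 20 (mod 23), so λ ≡ 15.
  x = λ² - 21 - 13 = 225 - 34 ≡ 7; y = λ·(21 - 7) - 10 ≡ 16. → (7, 16)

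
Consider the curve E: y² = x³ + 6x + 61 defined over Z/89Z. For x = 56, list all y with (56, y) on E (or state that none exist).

x³ + 6x + 61 = 176013 ≡ 60 (mod 89).
60 is a non-residue mod 89; no y exists.

none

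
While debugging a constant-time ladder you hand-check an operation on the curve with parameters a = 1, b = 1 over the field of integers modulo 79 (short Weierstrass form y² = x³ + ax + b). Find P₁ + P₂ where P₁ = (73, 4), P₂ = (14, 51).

(23, 74)

(73, 4) + (14, 51). λ = (51 - 4)/(14 - 73) ≡ 47/20 mod 79. 20⁻¹ ≡ 4 (mod 79), so λ ≡ 30.
  x = λ² - 73 - 14 = 900 - 87 ≡ 23; y = λ·(73 - 23) - 4 ≡ 74. → (23, 74)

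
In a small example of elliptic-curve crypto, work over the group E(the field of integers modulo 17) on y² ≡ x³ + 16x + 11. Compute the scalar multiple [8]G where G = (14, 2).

Double-and-add on 8 = (1000)₂. Start with G = (14, 2) for the leading 1-bit.
double: tangent at (14, 2): λ = (3·14² + 16)/(2·2) ≡ 9/4. 4⁻¹ ≡ 13 (mod 17), so λ ≡ 9·13 ≡ 15.
  x = λ² - 14 - 14 = 225 - 28 ≡ 10; y = λ·(14 - 10) - 2 ≡ 7. → (10, 7)
double: tangent at (10, 7): λ = (3·10² + 16)/(2·7) ≡ 10/14. 14⁻¹ ≡ 11 (mod 17), so λ ≡ 10·11 ≡ 8.
  x = λ² - 10 - 10 = 64 - 20 ≡ 10; y = λ·(10 - 10) - 7 ≡ 10. → (10, 10)
double: tangent at (10, 10): λ = (3·10² + 16)/(2·10) ≡ 10/3. 3⁻¹ ≡ 6 (mod 17) since 3·6 = 18 ≡ 1, so λ ≡ 10·6 ≡ 9.
  x = λ² - 10 - 10 = 81 - 20 ≡ 10; y = λ·(10 - 10) - 10 ≡ 7. → (10, 7)

(10, 7)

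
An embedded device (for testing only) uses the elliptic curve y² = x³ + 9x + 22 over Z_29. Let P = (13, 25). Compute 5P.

Double-and-add on 5 = (101)₂. Start with P = (13, 25) for the leading 1-bit.
double: tangent at (13, 25): λ = (3·13² + 9)/(2·25) ≡ 23/21. 21⁻¹ ≡ 18 (mod 29), so λ ≡ 23·18 ≡ 8.
  x = λ² - 13 - 13 = 64 - 26 ≡ 9; y = λ·(13 - 9) - 25 ≡ 7. → (9, 7)
double: tangent at (9, 7): λ = (3·9² + 9)/(2·7) ≡ 20/14. 14⁻¹ ≡ 27 (mod 29), so λ ≡ 20·27 ≡ 18.
  x = λ² - 9 - 9 = 324 - 18 ≡ 16; y = λ·(9 - 16) - 7 ≡ 12. → (16, 12)
add P: (16, 12) + (13, 25). λ = (25 - 12)/(13 - 16) ≡ 13/26 mod 29. 26⁻¹ ≡ 19 (mod 29), so λ ≡ 15.
  x = λ² - 16 - 13 = 225 - 29 ≡ 22; y = λ·(16 - 22) - 12 ≡ 14. → (22, 14)

(22, 14)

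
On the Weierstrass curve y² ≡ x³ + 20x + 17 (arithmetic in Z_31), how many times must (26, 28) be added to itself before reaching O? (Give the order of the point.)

4

2P: tangent at (26, 28): λ = (3·26² + 20)/(2·28) ≡ 2/25. 25⁻¹ ≡ 5 (mod 31), so λ ≡ 2·5 ≡ 10.
  x = λ² - 26 - 26 = 100 - 52 ≡ 17; y = λ·(26 - 17) - 28 ≡ 0. → (17, 0)
3P: (17, 0) + (26, 28). λ = (28 - 0)/(26 - 17) ≡ 28/9 mod 31. 9⁻¹ ≡ 7 (mod 31), so λ ≡ 10.
  x = λ² - 17 - 26 = 100 - 43 ≡ 26; y = λ·(17 - 26) - 0 ≡ 3. → (26, 3)
4P: (26, 3) + (26, 28): same x and y₁ ≡ -y₂, so the sum is O.
4P = O, so the order is 4.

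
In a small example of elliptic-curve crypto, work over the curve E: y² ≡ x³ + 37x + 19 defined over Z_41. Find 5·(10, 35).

(35, 27)

Write P = (10, 35).
Repeated addition: build up to 5P.
2P: tangent at (10, 35): λ = (3·10² + 37)/(2·35) ≡ 9/29. 29⁻¹ ≡ 17 (mod 41) since 29·17 = 493 ≡ 1, so λ ≡ 9·17 ≡ 30.
  x = λ² - 10 - 10 = 900 - 20 ≡ 19; y = λ·(10 - 19) - 35 ≡ 23. → (19, 23)
3P: (19, 23) + (10, 35). λ = (35 - 23)/(10 - 19) ≡ 12/32 mod 41. 32⁻¹ ≡ 9 (mod 41), so λ ≡ 26.
  x = λ² - 19 - 10 = 676 - 29 ≡ 32; y = λ·(19 - 32) - 23 ≡ 8. → (32, 8)
4P: (32, 8) + (10, 35). λ = (35 - 8)/(10 - 32) ≡ 27/19 mod 41. 19⁻¹ ≡ 13 (mod 41) since 19·13 = 247 ≡ 1, so λ ≡ 23.
  x = λ² - 32 - 10 = 529 - 42 ≡ 36; y = λ·(32 - 36) - 8 ≡ 23. → (36, 23)
5P: (36, 23) + (10, 35). λ = (35 - 23)/(10 - 36) ≡ 12/15 mod 41. 15⁻¹ ≡ 11 (mod 41), so λ ≡ 9.
  x = λ² - 36 - 10 = 81 - 46 ≡ 35; y = λ·(36 - 35) - 23 ≡ 27. → (35, 27)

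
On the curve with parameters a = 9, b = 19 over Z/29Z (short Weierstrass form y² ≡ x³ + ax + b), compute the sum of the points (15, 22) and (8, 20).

(12, 12)

(15, 22) + (8, 20). λ = (20 - 22)/(8 - 15) ≡ 27/22 mod 29. 22⁻¹ ≡ 4 (mod 29) since 22·4 = 88 ≡ 1, so λ ≡ 21.
  x = λ² - 15 - 8 = 441 - 23 ≡ 12; y = λ·(15 - 12) - 22 ≡ 12. → (12, 12)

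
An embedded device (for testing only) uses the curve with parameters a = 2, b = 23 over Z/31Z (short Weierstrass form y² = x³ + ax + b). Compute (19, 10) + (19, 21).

O

The two points share x = 19 and their y-coordinates satisfy 10 + 21 ≡ 0 (mod 31), so they are inverses. Their sum is 𝒪.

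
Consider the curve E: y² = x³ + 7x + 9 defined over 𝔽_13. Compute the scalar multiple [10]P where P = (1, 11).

(1, 11)

Double-and-add on 10 = (1010)₂. Start with P = (1, 11) for the leading 1-bit.
double: tangent at (1, 11): λ = (3·1² + 7)/(2·11) ≡ 10/9. 9⁻¹ ≡ 3 (mod 13), so λ ≡ 10·3 ≡ 4.
  x = λ² - 1 - 1 = 16 - 2 ≡ 1; y = λ·(1 - 1) - 11 ≡ 2. → (1, 2)
double: tangent at (1, 2): λ = (3·1² + 7)/(2·2) ≡ 10/4. 4⁻¹ ≡ 10 (mod 13), so λ ≡ 10·10 ≡ 9.
  x = λ² - 1 - 1 = 81 - 2 ≡ 1; y = λ·(1 - 1) - 2 ≡ 11. → (1, 11)
add P: tangent at (1, 11): λ = (3·1² + 7)/(2·11) ≡ 10/9. 9⁻¹ ≡ 3 (mod 13) since 9·3 = 27 ≡ 1, so λ ≡ 10·3 ≡ 4.
  x = λ² - 1 - 1 = 16 - 2 ≡ 1; y = λ·(1 - 1) - 11 ≡ 2. → (1, 2)
double: tangent at (1, 2): λ = (3·1² + 7)/(2·2) ≡ 10/4. 4⁻¹ ≡ 10 (mod 13) since 4·10 = 40 ≡ 1, so λ ≡ 10·10 ≡ 9.
  x = λ² - 1 - 1 = 81 - 2 ≡ 1; y = λ·(1 - 1) - 2 ≡ 11. → (1, 11)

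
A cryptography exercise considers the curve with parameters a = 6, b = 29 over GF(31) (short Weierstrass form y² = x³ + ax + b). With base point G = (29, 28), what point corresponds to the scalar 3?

(8, 0)

Repeated addition: build up to 3G.
2G: tangent at (29, 28): λ = (3·29² + 6)/(2·28) ≡ 18/25. 25⁻¹ ≡ 5 (mod 31) since 25·5 = 125 ≡ 1, so λ ≡ 18·5 ≡ 28.
  x = λ² - 29 - 29 = 784 - 58 ≡ 13; y = λ·(29 - 13) - 28 ≡ 17. → (13, 17)
3G: (13, 17) + (29, 28). λ = (28 - 17)/(29 - 13) ≡ 11/16 mod 31. 16⁻¹ ≡ 2 (mod 31), so λ ≡ 22.
  x = λ² - 13 - 29 = 484 - 42 ≡ 8; y = λ·(13 - 8) - 17 ≡ 0. → (8, 0)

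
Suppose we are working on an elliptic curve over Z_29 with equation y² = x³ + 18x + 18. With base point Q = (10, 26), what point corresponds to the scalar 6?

Repeated addition: build up to 6Q.
2Q: tangent at (10, 26): λ = (3·10² + 18)/(2·26) ≡ 28/23. 23⁻¹ ≡ 24 (mod 29), so λ ≡ 28·24 ≡ 5.
  x = λ² - 10 - 10 = 25 - 20 ≡ 5; y = λ·(10 - 5) - 26 ≡ 28. → (5, 28)
3Q: (5, 28) + (10, 26). λ = (26 - 28)/(10 - 5) ≡ 27/5 mod 29. 5⁻¹ ≡ 6 (mod 29), so λ ≡ 17.
  x = λ² - 5 - 10 = 289 - 15 ≡ 13; y = λ·(5 - 13) - 28 ≡ 10. → (13, 10)
4Q: (13, 10) + (10, 26). λ = (26 - 10)/(10 - 13) ≡ 16/26 mod 29. 26⁻¹ ≡ 19 (mod 29), so λ ≡ 14.
  x = λ² - 13 - 10 = 196 - 23 ≡ 28; y = λ·(13 - 28) - 10 ≡ 12. → (28, 12)
5Q: (28, 12) + (10, 26). λ = (26 - 12)/(10 - 28) ≡ 14/11 mod 29. 11⁻¹ ≡ 8 (mod 29) since 11·8 = 88 ≡ 1, so λ ≡ 25.
  x = λ² - 28 - 10 = 625 - 38 ≡ 7; y = λ·(28 - 7) - 12 ≡ 20. → (7, 20)
6Q: (7, 20) + (10, 26). λ = (26 - 20)/(10 - 7) ≡ 6/3 mod 29. 3⁻¹ ≡ 10 (mod 29) since 3·10 = 30 ≡ 1, so λ ≡ 2.
  x = λ² - 7 - 10 = 4 - 17 ≡ 16; y = λ·(7 - 16) - 20 ≡ 20. → (16, 20)

(16, 20)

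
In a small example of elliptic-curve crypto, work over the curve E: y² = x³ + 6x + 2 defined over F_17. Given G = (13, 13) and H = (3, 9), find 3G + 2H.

(3, 9)

First 3G:
Repeated addition: build up to 3G.
2G: tangent at (13, 13): λ = (3·13² + 6)/(2·13) ≡ 3/9. 9⁻¹ ≡ 2 (mod 17) since 9·2 = 18 ≡ 1, so λ ≡ 3·2 ≡ 6.
  x = λ² - 13 - 13 = 36 - 26 ≡ 10; y = λ·(13 - 10) - 13 ≡ 5. → (10, 5)
3G: (10, 5) + (13, 13). λ = (13 - 5)/(13 - 10) ≡ 8/3 mod 17. 3⁻¹ ≡ 6 (mod 17) since 3·6 = 18 ≡ 1, so λ ≡ 14.
  x = λ² - 10 - 13 = 196 - 23 ≡ 3; y = λ·(10 - 3) - 5 ≡ 8. → (3, 8)
3G = (3, 8).
Next 2H:
Repeated addition: build up to 2H.
2H: tangent at (3, 9): λ = (3·3² + 6)/(2·9) ≡ 16/1. 1⁻¹ ≡ 1 (mod 17), so λ ≡ 16·1 ≡ 16.
  x = λ² - 3 - 3 = 256 - 6 ≡ 12; y = λ·(3 - 12) - 9 ≡ 0. → (12, 0)
2H = (12, 0).
Finally 3G + 2H:
(3, 8) + (12, 0). λ = (0 - 8)/(12 - 3) ≡ 9/9 mod 17. 9⁻¹ ≡ 2 (mod 17) since 9·2 = 18 ≡ 1, so λ ≡ 1.
  x = λ² - 3 - 12 = 1 - 15 ≡ 3; y = λ·(3 - 3) - 8 ≡ 9. → (3, 9)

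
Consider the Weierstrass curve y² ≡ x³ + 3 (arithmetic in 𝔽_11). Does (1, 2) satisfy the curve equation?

y² = 2² ≡ 4; x³ + 0x + 3 = 4 ≡ 4 (mod 11). 4 = 4.

yes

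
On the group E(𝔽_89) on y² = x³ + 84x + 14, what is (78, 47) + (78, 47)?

(72, 80)

tangent at (78, 47): λ = (3·78² + 84)/(2·47) ≡ 2/5. 5⁻¹ ≡ 18 (mod 89), so λ ≡ 2·18 ≡ 36.
  x = λ² - 78 - 78 = 1296 - 156 ≡ 72; y = λ·(78 - 72) - 47 ≡ 80. → (72, 80)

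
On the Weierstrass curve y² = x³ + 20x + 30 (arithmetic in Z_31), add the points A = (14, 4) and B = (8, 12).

(14, 4) + (8, 12). λ = (12 - 4)/(8 - 14) ≡ 8/25 mod 31. 25⁻¹ ≡ 5 (mod 31), so λ ≡ 9.
  x = λ² - 14 - 8 = 81 - 22 ≡ 28; y = λ·(14 - 28) - 4 ≡ 25. → (28, 25)

(28, 25)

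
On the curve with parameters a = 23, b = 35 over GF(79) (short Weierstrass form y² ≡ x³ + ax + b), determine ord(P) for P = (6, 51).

5

2P: tangent at (6, 51): λ = (3·6² + 23)/(2·51) ≡ 52/23. 23⁻¹ ≡ 55 (mod 79), so λ ≡ 52·55 ≡ 16.
  x = λ² - 6 - 6 = 256 - 12 ≡ 7; y = λ·(6 - 7) - 51 ≡ 12. → (7, 12)
3P: (7, 12) + (6, 51). λ = (51 - 12)/(6 - 7) ≡ 39/78 mod 79. 78⁻¹ ≡ 78 (mod 79), so λ ≡ 40.
  x = λ² - 7 - 6 = 1600 - 13 ≡ 7; y = λ·(7 - 7) - 12 ≡ 67. → (7, 67)
4P: (7, 67) + (6, 51). λ = (51 - 67)/(6 - 7) ≡ 63/78 mod 79. 78⁻¹ ≡ 78 (mod 79), so λ ≡ 16.
  x = λ² - 7 - 6 = 256 - 13 ≡ 6; y = λ·(7 - 6) - 67 ≡ 28. → (6, 28)
5P: (6, 28) + (6, 51): same x and y₁ ≡ -y₂, so the sum is O.
5P = O, so the order is 5.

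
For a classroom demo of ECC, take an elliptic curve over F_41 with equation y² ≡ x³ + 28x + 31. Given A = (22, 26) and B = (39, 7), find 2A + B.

(23, 3)

First 2A:
Repeated addition: build up to 2A.
2A: tangent at (22, 26): λ = (3·22² + 28)/(2·26) ≡ 4/11. 11⁻¹ ≡ 15 (mod 41) since 11·15 = 165 ≡ 1, so λ ≡ 4·15 ≡ 19.
  x = λ² - 22 - 22 = 361 - 44 ≡ 30; y = λ·(22 - 30) - 26 ≡ 27. → (30, 27)
2A = (30, 27).
Finally 2A + B:
(30, 27) + (39, 7). λ = (7 - 27)/(39 - 30) ≡ 21/9 mod 41. 9⁻¹ ≡ 32 (mod 41), so λ ≡ 16.
  x = λ² - 30 - 39 = 256 - 69 ≡ 23; y = λ·(30 - 23) - 27 ≡ 3. → (23, 3)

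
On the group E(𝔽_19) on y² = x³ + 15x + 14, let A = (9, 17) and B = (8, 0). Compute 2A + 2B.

First 2A:
Repeated addition: build up to 2A.
2A: tangent at (9, 17): λ = (3·9² + 15)/(2·17) ≡ 11/15. 15⁻¹ ≡ 14 (mod 19), so λ ≡ 11·14 ≡ 2.
  x = λ² - 9 - 9 = 4 - 18 ≡ 5; y = λ·(9 - 5) - 17 ≡ 10. → (5, 10)
2A = (5, 10).
Next 2B:
Repeated addition: build up to 2B.
2B: (8, 0) + (8, 0): same x and y₁ ≡ -y₂, so the sum is the point at infinity.
2B = the point at infinity.
Finally 2A + 2B:
(5, 10) + the point at infinity = (5, 10) (identity).

(5, 10)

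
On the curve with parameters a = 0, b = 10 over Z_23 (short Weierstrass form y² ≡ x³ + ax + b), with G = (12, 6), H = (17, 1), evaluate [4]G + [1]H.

(12, 17)

First 4G:
Double-and-add on 4 = (100)₂. Start with G = (12, 6) for the leading 1-bit.
double: tangent at (12, 6): λ = (3·12² + 0)/(2·6) ≡ 18/12. 12⁻¹ ≡ 2 (mod 23), so λ ≡ 18·2 ≡ 13.
  x = λ² - 12 - 12 = 169 - 24 ≡ 7; y = λ·(12 - 7) - 6 ≡ 13. → (7, 13)
double: tangent at (7, 13): λ = (3·7² + 0)/(2·13) ≡ 9/3. 3⁻¹ ≡ 8 (mod 23) since 3·8 = 24 ≡ 1, so λ ≡ 9·8 ≡ 3.
  x = λ² - 7 - 7 = 9 - 14 ≡ 18; y = λ·(7 - 18) - 13 ≡ 0. → (18, 0)
4G = (18, 0).
Finally 4G + H:
(18, 0) + (17, 1). λ = (1 - 0)/(17 - 18) ≡ 1/22 mod 23. 22⁻¹ ≡ 22 (mod 23), so λ ≡ 22.
  x = λ² - 18 - 17 = 484 - 35 ≡ 12; y = λ·(18 - 12) - 0 ≡ 17. → (12, 17)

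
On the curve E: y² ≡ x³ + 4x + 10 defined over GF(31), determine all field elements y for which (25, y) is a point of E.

7, 24

x³ + 4x + 10 = 15735 ≡ 18 (mod 31).
Square roots of 18 mod 31: 7 and 24 (since 7² = 49 ≡ 18).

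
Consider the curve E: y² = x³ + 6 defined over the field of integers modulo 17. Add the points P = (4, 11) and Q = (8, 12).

(4, 11) + (8, 12). λ = (12 - 11)/(8 - 4) ≡ 1/4 mod 17. 4⁻¹ ≡ 13 (mod 17), so λ ≡ 13.
  x = λ² - 4 - 8 = 169 - 12 ≡ 4; y = λ·(4 - 4) - 11 ≡ 6. → (4, 6)

(4, 6)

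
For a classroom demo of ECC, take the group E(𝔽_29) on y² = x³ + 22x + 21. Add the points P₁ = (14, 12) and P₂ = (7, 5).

(14, 12) + (7, 5). λ = (5 - 12)/(7 - 14) ≡ 22/22 mod 29. 22⁻¹ ≡ 4 (mod 29), so λ ≡ 1.
  x = λ² - 14 - 7 = 1 - 21 ≡ 9; y = λ·(14 - 9) - 12 ≡ 22. → (9, 22)

(9, 22)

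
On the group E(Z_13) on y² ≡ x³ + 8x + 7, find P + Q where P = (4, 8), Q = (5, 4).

(4, 8) + (5, 4). λ = (4 - 8)/(5 - 4) ≡ 9/1 mod 13. 1⁻¹ ≡ 1 (mod 13), so λ ≡ 9.
  x = λ² - 4 - 5 = 81 - 9 ≡ 7; y = λ·(4 - 7) - 8 ≡ 4. → (7, 4)

(7, 4)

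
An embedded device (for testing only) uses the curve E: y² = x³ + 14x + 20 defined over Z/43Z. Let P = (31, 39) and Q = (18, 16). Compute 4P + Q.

First 4P:
Repeated addition: build up to 4P.
2P: tangent at (31, 39): λ = (3·31² + 14)/(2·39) ≡ 16/35. 35⁻¹ ≡ 16 (mod 43), so λ ≡ 16·16 ≡ 41.
  x = λ² - 31 - 31 = 1681 - 62 ≡ 28; y = λ·(31 - 28) - 39 ≡ 41. → (28, 41)
3P: (28, 41) + (31, 39). λ = (39 - 41)/(31 - 28) ≡ 41/3 mod 43. 3⁻¹ ≡ 29 (mod 43) since 3·29 = 87 ≡ 1, so λ ≡ 28.
  x = λ² - 28 - 31 = 784 - 59 ≡ 37; y = λ·(28 - 37) - 41 ≡ 8. → (37, 8)
4P: (37, 8) + (31, 39). λ = (39 - 8)/(31 - 37) ≡ 31/37 mod 43. 37⁻¹ ≡ 7 (mod 43), so λ ≡ 2.
  x = λ² - 37 - 31 = 4 - 68 ≡ 22; y = λ·(37 - 22) - 8 ≡ 22. → (22, 22)
4P = (22, 22).
Finally 4P + Q:
(22, 22) + (18, 16). λ = (16 - 22)/(18 - 22) ≡ 37/39 mod 43. 39⁻¹ ≡ 32 (mod 43), so λ ≡ 23.
  x = λ² - 22 - 18 = 529 - 40 ≡ 16; y = λ·(22 - 16) - 22 ≡ 30. → (16, 30)

(16, 30)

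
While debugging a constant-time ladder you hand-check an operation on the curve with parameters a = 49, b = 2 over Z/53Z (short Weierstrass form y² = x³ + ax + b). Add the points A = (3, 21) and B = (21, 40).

(45, 23)

(3, 21) + (21, 40). λ = (40 - 21)/(21 - 3) ≡ 19/18 mod 53. 18⁻¹ ≡ 3 (mod 53), so λ ≡ 4.
  x = λ² - 3 - 21 = 16 - 24 ≡ 45; y = λ·(3 - 45) - 21 ≡ 23. → (45, 23)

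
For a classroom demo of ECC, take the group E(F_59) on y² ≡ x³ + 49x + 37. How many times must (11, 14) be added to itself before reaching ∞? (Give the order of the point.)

2P: tangent at (11, 14): λ = (3·11² + 49)/(2·14) ≡ 58/28. 28⁻¹ ≡ 19 (mod 59), so λ ≡ 58·19 ≡ 40.
  x = λ² - 11 - 11 = 1600 - 22 ≡ 44; y = λ·(11 - 44) - 14 ≡ 23. → (44, 23)
3P: (44, 23) + (11, 14). λ = (14 - 23)/(11 - 44) ≡ 50/26 mod 59. 26⁻¹ ≡ 25 (mod 59), so λ ≡ 11.
  x = λ² - 44 - 11 = 121 - 55 ≡ 7; y = λ·(44 - 7) - 23 ≡ 30. → (7, 30)
4P: (7, 30) + (11, 14). λ = (14 - 30)/(11 - 7) ≡ 43/4 mod 59. 4⁻¹ ≡ 15 (mod 59) since 4·15 = 60 ≡ 1, so λ ≡ 55.
  x = λ² - 7 - 11 = 3025 - 18 ≡ 57; y = λ·(7 - 57) - 30 ≡ 52. → (57, 52)
5P: (57, 52) + (11, 14). λ = (14 - 52)/(11 - 57) ≡ 21/13 mod 59. 13⁻¹ ≡ 50 (mod 59) since 13·50 = 650 ≡ 1, so λ ≡ 47.
  x = λ² - 57 - 11 = 2209 - 68 ≡ 17; y = λ·(57 - 17) - 52 ≡ 58. → (17, 58)
6P: (17, 58) + (11, 14). λ = (14 - 58)/(11 - 17) ≡ 15/53 mod 59. 53⁻¹ ≡ 49 (mod 59), so λ ≡ 27.
  x = λ² - 17 - 11 = 729 - 28 ≡ 52; y = λ·(17 - 52) - 58 ≡ 0. → (52, 0)
7P: (52, 0) + (11, 14). λ = (14 - 0)/(11 - 52) ≡ 14/18 mod 59. 18⁻¹ ≡ 23 (mod 59), so λ ≡ 27.
  x = λ² - 52 - 11 = 729 - 63 ≡ 17; y = λ·(52 - 17) - 0 ≡ 1. → (17, 1)
8P: (17, 1) + (11, 14). λ = (14 - 1)/(11 - 17) ≡ 13/53 mod 59. 53⁻¹ ≡ 49 (mod 59), so λ ≡ 47.
  x = λ² - 17 - 11 = 2209 - 28 ≡ 57; y = λ·(17 - 57) - 1 ≡ 7. → (57, 7)
9P: (57, 7) + (11, 14). λ = (14 - 7)/(11 - 57) ≡ 7/13 mod 59. 13⁻¹ ≡ 50 (mod 59) since 13·50 = 650 ≡ 1, so λ ≡ 55.
  x = λ² - 57 - 11 = 3025 - 68 ≡ 7; y = λ·(57 - 7) - 7 ≡ 29. → (7, 29)
10P: (7, 29) + (11, 14). λ = (14 - 29)/(11 - 7) ≡ 44/4 mod 59. 4⁻¹ ≡ 15 (mod 59), so λ ≡ 11.
  x = λ² - 7 - 11 = 121 - 18 ≡ 44; y = λ·(7 - 44) - 29 ≡ 36. → (44, 36)
11P: (44, 36) + (11, 14). λ = (14 - 36)/(11 - 44) ≡ 37/26 mod 59. 26⁻¹ ≡ 25 (mod 59) since 26·25 = 650 ≡ 1, so λ ≡ 40.
  x = λ² - 44 - 11 = 1600 - 55 ≡ 11; y = λ·(44 - 11) - 36 ≡ 45. → (11, 45)
12P: (11, 45) + (11, 14): same x and y₁ ≡ -y₂, so the sum is ∞.
12P = ∞, so the order is 12.

12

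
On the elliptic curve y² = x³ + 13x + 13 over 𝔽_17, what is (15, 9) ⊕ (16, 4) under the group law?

(15, 9) + (16, 4). λ = (4 - 9)/(16 - 15) ≡ 12/1 mod 17. 1⁻¹ ≡ 1 (mod 17) since 1·1 = 1 ≡ 1, so λ ≡ 12.
  x = λ² - 15 - 16 = 144 - 31 ≡ 11; y = λ·(15 - 11) - 9 ≡ 5. → (11, 5)

(11, 5)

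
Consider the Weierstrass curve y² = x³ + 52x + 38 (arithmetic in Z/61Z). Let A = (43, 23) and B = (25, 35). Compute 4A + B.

(4, 26)

First 4A:
Repeated addition: build up to 4A.
2A: tangent at (43, 23): λ = (3·43² + 52)/(2·23) ≡ 48/46. 46⁻¹ ≡ 4 (mod 61) since 46·4 = 184 ≡ 1, so λ ≡ 48·4 ≡ 9.
  x = λ² - 43 - 43 = 81 - 86 ≡ 56; y = λ·(43 - 56) - 23 ≡ 43. → (56, 43)
3A: (56, 43) + (43, 23). λ = (23 - 43)/(43 - 56) ≡ 41/48 mod 61. 48⁻¹ ≡ 14 (mod 61) since 48·14 = 672 ≡ 1, so λ ≡ 25.
  x = λ² - 56 - 43 = 625 - 99 ≡ 38; y = λ·(56 - 38) - 43 ≡ 41. → (38, 41)
4A: (38, 41) + (43, 23). λ = (23 - 41)/(43 - 38) ≡ 43/5 mod 61. 5⁻¹ ≡ 49 (mod 61) since 5·49 = 245 ≡ 1, so λ ≡ 33.
  x = λ² - 38 - 43 = 1089 - 81 ≡ 32; y = λ·(38 - 32) - 41 ≡ 35. → (32, 35)
4A = (32, 35).
Finally 4A + B:
(32, 35) + (25, 35). λ = (35 - 35)/(25 - 32) ≡ 0/54 mod 61. 54⁻¹ ≡ 26 (mod 61), so λ ≡ 0.
  x = λ² - 32 - 25 = 0 - 57 ≡ 4; y = λ·(32 - 4) - 35 ≡ 26. → (4, 26)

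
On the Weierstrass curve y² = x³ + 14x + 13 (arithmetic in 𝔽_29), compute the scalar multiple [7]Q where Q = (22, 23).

(27, 21)

Repeated addition: build up to 7Q.
2Q: tangent at (22, 23): λ = (3·22² + 14)/(2·23) ≡ 16/17. 17⁻¹ ≡ 12 (mod 29), so λ ≡ 16·12 ≡ 18.
  x = λ² - 22 - 22 = 324 - 44 ≡ 19; y = λ·(22 - 19) - 23 ≡ 2. → (19, 2)
3Q: (19, 2) + (22, 23). λ = (23 - 2)/(22 - 19) ≡ 21/3 mod 29. 3⁻¹ ≡ 10 (mod 29) since 3·10 = 30 ≡ 1, so λ ≡ 7.
  x = λ² - 19 - 22 = 49 - 41 ≡ 8; y = λ·(19 - 8) - 2 ≡ 17. → (8, 17)
4Q: (8, 17) + (22, 23). λ = (23 - 17)/(22 - 8) ≡ 6/14 mod 29. 14⁻¹ ≡ 27 (mod 29), so λ ≡ 17.
  x = λ² - 8 - 22 = 289 - 30 ≡ 27; y = λ·(8 - 27) - 17 ≡ 8. → (27, 8)
5Q: (27, 8) + (22, 23). λ = (23 - 8)/(22 - 27) ≡ 15/24 mod 29. 24⁻¹ ≡ 23 (mod 29), so λ ≡ 26.
  x = λ² - 27 - 22 = 676 - 49 ≡ 18; y = λ·(27 - 18) - 8 ≡ 23. → (18, 23)
6Q: (18, 23) + (22, 23). λ = (23 - 23)/(22 - 18) ≡ 0/4 mod 29. 4⁻¹ ≡ 22 (mod 29), so λ ≡ 0.
  x = λ² - 18 - 22 = 0 - 40 ≡ 18; y = λ·(18 - 18) - 23 ≡ 6. → (18, 6)
7Q: (18, 6) + (22, 23). λ = (23 - 6)/(22 - 18) ≡ 17/4 mod 29. 4⁻¹ ≡ 22 (mod 29), so λ ≡ 26.
  x = λ² - 18 - 22 = 676 - 40 ≡ 27; y = λ·(18 - 27) - 6 ≡ 21. → (27, 21)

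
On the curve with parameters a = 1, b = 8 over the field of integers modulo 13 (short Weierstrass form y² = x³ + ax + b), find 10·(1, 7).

Write P = (1, 7).
Repeated addition: build up to 10P.
2P: tangent at (1, 7): λ = (3·1² + 1)/(2·7) ≡ 4/1. 1⁻¹ ≡ 1 (mod 13) since 1·1 = 1 ≡ 1, so λ ≡ 4·1 ≡ 4.
  x = λ² - 1 - 1 = 16 - 2 ≡ 1; y = λ·(1 - 1) - 7 ≡ 6. → (1, 6)
3P: (1, 6) + (1, 7): same x and y₁ ≡ -y₂, so the sum is ∞.
4P: ∞ + (1, 7) = (1, 7) (identity).
5P: tangent at (1, 7): λ = (3·1² + 1)/(2·7) ≡ 4/1. 1⁻¹ ≡ 1 (mod 13), so λ ≡ 4·1 ≡ 4.
  x = λ² - 1 - 1 = 16 - 2 ≡ 1; y = λ·(1 - 1) - 7 ≡ 6. → (1, 6)
6P: (1, 6) + (1, 7): same x and y₁ ≡ -y₂, so the sum is ∞.
7P: ∞ + (1, 7) = (1, 7) (identity).
8P: tangent at (1, 7): λ = (3·1² + 1)/(2·7) ≡ 4/1. 1⁻¹ ≡ 1 (mod 13) since 1·1 = 1 ≡ 1, so λ ≡ 4·1 ≡ 4.
  x = λ² - 1 - 1 = 16 - 2 ≡ 1; y = λ·(1 - 1) - 7 ≡ 6. → (1, 6)
9P: (1, 6) + (1, 7): same x and y₁ ≡ -y₂, so the sum is ∞.
10P: ∞ + (1, 7) = (1, 7) (identity).

(1, 7)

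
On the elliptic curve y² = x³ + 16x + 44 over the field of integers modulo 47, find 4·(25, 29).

(6, 11)

Write P = (25, 29).
Repeated addition: build up to 4P.
2P: tangent at (25, 29): λ = (3·25² + 16)/(2·29) ≡ 11/11. 11⁻¹ ≡ 30 (mod 47), so λ ≡ 11·30 ≡ 1.
  x = λ² - 25 - 25 = 1 - 50 ≡ 45; y = λ·(25 - 45) - 29 ≡ 45. → (45, 45)
3P: (45, 45) + (25, 29). λ = (29 - 45)/(25 - 45) ≡ 31/27 mod 47. 27⁻¹ ≡ 7 (mod 47) since 27·7 = 189 ≡ 1, so λ ≡ 29.
  x = λ² - 45 - 25 = 841 - 70 ≡ 19; y = λ·(45 - 19) - 45 ≡ 4. → (19, 4)
4P: (19, 4) + (25, 29). λ = (29 - 4)/(25 - 19) ≡ 25/6 mod 47. 6⁻¹ ≡ 8 (mod 47), so λ ≡ 12.
  x = λ² - 19 - 25 = 144 - 44 ≡ 6; y = λ·(19 - 6) - 4 ≡ 11. → (6, 11)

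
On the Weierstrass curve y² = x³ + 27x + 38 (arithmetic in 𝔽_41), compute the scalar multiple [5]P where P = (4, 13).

(40, 25)

Repeated addition: build up to 5P.
2P: tangent at (4, 13): λ = (3·4² + 27)/(2·13) ≡ 34/26. 26⁻¹ ≡ 30 (mod 41), so λ ≡ 34·30 ≡ 36.
  x = λ² - 4 - 4 = 1296 - 8 ≡ 17; y = λ·(4 - 17) - 13 ≡ 11. → (17, 11)
3P: (17, 11) + (4, 13). λ = (13 - 11)/(4 - 17) ≡ 2/28 mod 41. 28⁻¹ ≡ 22 (mod 41) since 28·22 = 616 ≡ 1, so λ ≡ 3.
  x = λ² - 17 - 4 = 9 - 21 ≡ 29; y = λ·(17 - 29) - 11 ≡ 35. → (29, 35)
4P: (29, 35) + (4, 13). λ = (13 - 35)/(4 - 29) ≡ 19/16 mod 41. 16⁻¹ ≡ 18 (mod 41), so λ ≡ 14.
  x = λ² - 29 - 4 = 196 - 33 ≡ 40; y = λ·(29 - 40) - 35 ≡ 16. → (40, 16)
5P: (40, 16) + (4, 13). λ = (13 - 16)/(4 - 40) ≡ 38/5 mod 41. 5⁻¹ ≡ 33 (mod 41) since 5·33 = 165 ≡ 1, so λ ≡ 24.
  x = λ² - 40 - 4 = 576 - 44 ≡ 40; y = λ·(40 - 40) - 16 ≡ 25. → (40, 25)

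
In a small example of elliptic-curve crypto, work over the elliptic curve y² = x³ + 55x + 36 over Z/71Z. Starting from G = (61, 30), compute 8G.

Double-and-add on 8 = (1000)₂. Start with G = (61, 30) for the leading 1-bit.
double: tangent at (61, 30): λ = (3·61² + 55)/(2·30) ≡ 0/60. 60⁻¹ ≡ 58 (mod 71), so λ ≡ 0·58 ≡ 0.
  x = λ² - 61 - 61 = 0 - 122 ≡ 20; y = λ·(61 - 20) - 30 ≡ 41. → (20, 41)
double: tangent at (20, 41): λ = (3·20² + 55)/(2·41) ≡ 48/11. 11⁻¹ ≡ 13 (mod 71) since 11·13 = 143 ≡ 1, so λ ≡ 48·13 ≡ 56.
  x = λ² - 20 - 20 = 3136 - 40 ≡ 43; y = λ·(20 - 43) - 41 ≡ 20. → (43, 20)
double: tangent at (43, 20): λ = (3·43² + 55)/(2·20) ≡ 64/40. 40⁻¹ ≡ 16 (mod 71), so λ ≡ 64·16 ≡ 30.
  x = λ² - 43 - 43 = 900 - 86 ≡ 33; y = λ·(43 - 33) - 20 ≡ 67. → (33, 67)

(33, 67)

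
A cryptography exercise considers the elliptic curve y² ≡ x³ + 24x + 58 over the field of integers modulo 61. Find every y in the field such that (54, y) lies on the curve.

none

x³ + 24x + 58 = 158818 ≡ 35 (mod 61).
35 is a non-residue mod 61; no y exists.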